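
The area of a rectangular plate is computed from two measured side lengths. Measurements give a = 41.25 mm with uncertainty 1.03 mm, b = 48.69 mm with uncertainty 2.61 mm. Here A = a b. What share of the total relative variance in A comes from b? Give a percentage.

(δA/A)² = (1·δa/a)² + (1·δb/b)²
  a term: (1×0.0250)² = 0.000623
  b term: (1×0.0536)² = 0.00287
Total = 0.00350. Share from b = 0.00287/0.00350 = 0.822.

82.2%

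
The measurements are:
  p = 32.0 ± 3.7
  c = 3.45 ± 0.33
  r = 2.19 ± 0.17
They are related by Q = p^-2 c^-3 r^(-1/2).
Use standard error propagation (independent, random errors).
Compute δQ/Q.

Since Q is a product/quotient, work with relative uncertainties:
  (-2·δp/p)² = (-2×0.116)² = 0.0535;  (-3·δc/c)² = (-3×0.0957)² = 0.0823;  (−½·δr/r)² = (-0.5×0.0776)² = 0.00151
δQ/Q = √(0.137) = 0.371

0.371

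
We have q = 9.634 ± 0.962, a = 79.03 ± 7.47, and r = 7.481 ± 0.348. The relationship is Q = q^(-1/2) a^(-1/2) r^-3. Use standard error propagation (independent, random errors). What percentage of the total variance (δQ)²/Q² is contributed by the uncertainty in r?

(δQ/Q)² = (−½·δq/q)² + (−½·δa/a)² + (-3·δr/r)²
  q term: (-0.5×0.0999)² = 0.00249
  a term: (-0.5×0.0945)² = 0.00223
  r term: (-3×0.0465)² = 0.0195
Total = 0.0242. Share from r = 0.0195/0.0242 = 0.805.

80.5%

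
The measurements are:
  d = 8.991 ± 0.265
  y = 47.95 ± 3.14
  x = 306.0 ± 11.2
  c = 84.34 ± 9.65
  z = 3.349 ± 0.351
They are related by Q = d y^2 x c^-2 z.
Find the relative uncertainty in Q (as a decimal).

Each factor contributes (exponent × relative error)² to (δQ/Q)²:
  (1·δd/d)² = (1×0.0295)² = 0.000869;  (2·δy/y)² = (2×0.0655)² = 0.0172;  (1·δx/x)² = (1×0.0366)² = 0.00134;  (-2·δc/c)² = (-2×0.114)² = 0.0524;  (1·δz/z)² = (1×0.105)² = 0.0110
δQ/Q = √(0.0827) = 0.288

0.288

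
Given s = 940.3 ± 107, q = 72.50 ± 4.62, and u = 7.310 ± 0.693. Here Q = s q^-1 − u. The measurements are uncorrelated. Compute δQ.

Let p = s·q^-1 = 12.97. δp/p = √((1·δs/s)² + (-1·δq/q)²) = √(0.0129 + 0.00406) = 0.130, so δp = 1.69.
Q = p − u: δQ = √(δp² + δu²) = √(2.86 + 0.480) = 1.83

1.83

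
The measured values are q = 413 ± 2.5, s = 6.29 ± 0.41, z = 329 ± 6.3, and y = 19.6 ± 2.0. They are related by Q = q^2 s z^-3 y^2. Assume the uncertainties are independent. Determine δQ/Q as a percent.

Since Q is a product/quotient, work with relative uncertainties:
  (2·δq/q)² = (2×0.00605)² = 0.000147;  (1·δs/s)² = (1×0.0652)² = 0.00425;  (-3·δz/z)² = (-3×0.0191)² = 0.00330;  (2·δy/y)² = (2×0.102)² = 0.0416
δQ/Q = √(0.0493) = 0.222

22.2%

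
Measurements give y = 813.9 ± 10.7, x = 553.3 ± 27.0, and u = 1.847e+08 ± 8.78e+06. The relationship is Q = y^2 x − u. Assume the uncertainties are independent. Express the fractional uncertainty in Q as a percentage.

Let p = y^2·x = 3.665e+08. δp/p = √((2·δy/y)² + (1·δx/x)²) = √(0.000691 + 0.00238) = 0.0554, so δp = 2.03e+07.
Q = p − u: δQ = √(δp² + δu²) = √(4.13e+14 + 7.71e+13) = 2.21e+07
Q = 1.818e+08, so δQ/Q = 2.21e+07/1.818e+08 = 0.122.

12.2%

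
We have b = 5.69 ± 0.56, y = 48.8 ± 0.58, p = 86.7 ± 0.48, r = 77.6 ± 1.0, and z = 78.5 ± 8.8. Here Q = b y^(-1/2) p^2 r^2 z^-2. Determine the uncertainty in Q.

For a monomial Q ∝ b, y^(-1/2), p^2, r^2, z^-2, fractional errors add in quadrature:
  (1·δb/b)² = (1×0.0984)² = 0.00969;  (−½·δy/y)² = (-0.5×0.0119)² = 3.53e-05;  (2·δp/p)² = (2×0.00554)² = 0.000123;  (2·δr/r)² = (2×0.0129)² = 0.000664;  (-2·δz/z)² = (-2×0.112)² = 0.0503
δQ/Q = √(0.0608) = 0.247
Q = 5980, so δQ = 0.247 × 5980 = 1470.

1470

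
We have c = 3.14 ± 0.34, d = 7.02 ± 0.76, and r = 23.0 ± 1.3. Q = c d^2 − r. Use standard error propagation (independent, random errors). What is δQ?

37.5

Let p = c·d^2 = 155. δp/p = √((1·δc/c)² + (2·δd/d)²) = √(0.0117 + 0.0469) = 0.242, so δp = 37.5.
Q = p − r: δQ = √(δp² + δr²) = √(1400 + 1.69) = 37.5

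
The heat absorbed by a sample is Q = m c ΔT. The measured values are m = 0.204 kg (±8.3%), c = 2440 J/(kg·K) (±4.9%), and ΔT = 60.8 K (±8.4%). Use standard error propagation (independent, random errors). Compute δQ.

3870 J

Q is a product of powers, so relative uncertainties combine in quadrature:
  (1·δm/m)² = (1×0.0830)² = 0.00689;  (1·δc/c)² = (1×0.0490)² = 0.00240;  (1·δΔT/ΔT)² = (1×0.0840)² = 0.00706
δQ/Q = √(0.0163) = 0.128
Q = 30300 J, so δQ = 0.128 × 30300 = 3870 J.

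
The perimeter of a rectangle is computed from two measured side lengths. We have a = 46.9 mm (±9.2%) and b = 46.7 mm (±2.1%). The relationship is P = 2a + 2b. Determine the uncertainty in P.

For a sum/difference, combine absolute errors in quadrature:
  (2·δa)² = 74.5;  (2·δb)² = 3.85
δP = √(78.3) = 8.85 mm

8.85 mm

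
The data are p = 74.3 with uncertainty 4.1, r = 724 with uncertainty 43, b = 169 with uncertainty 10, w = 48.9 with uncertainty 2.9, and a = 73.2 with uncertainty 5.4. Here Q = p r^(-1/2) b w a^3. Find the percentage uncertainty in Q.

For a monomial Q ∝ p, r^(-1/2), b, w, a^3, fractional errors add in quadrature:
  (1·δp/p)² = (1×0.0552)² = 0.00305;  (−½·δr/r)² = (-0.5×0.0594)² = 0.000882;  (1·δb/b)² = (1×0.0592)² = 0.00350;  (1·δw/w)² = (1×0.0593)² = 0.00352;  (3·δa/a)² = (3×0.0738)² = 0.0490
δQ/Q = √(0.0599) = 0.245

24.5%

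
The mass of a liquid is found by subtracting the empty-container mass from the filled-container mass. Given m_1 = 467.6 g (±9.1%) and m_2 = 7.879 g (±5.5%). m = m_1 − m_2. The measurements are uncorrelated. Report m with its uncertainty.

459.7 ± 42.6 g

m is a linear combination, so absolute uncertainties add in quadrature:
  (δm_1)² = 1810;  (δm_2)² = 0.188
δm = √(1810) = 42.6 g
m = 459.7 g.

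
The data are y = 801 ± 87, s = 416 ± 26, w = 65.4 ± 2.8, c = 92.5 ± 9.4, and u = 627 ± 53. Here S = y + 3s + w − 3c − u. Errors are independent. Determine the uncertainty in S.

Each term contributes (cᵢ δxᵢ)² to (δS)²:
  (δy)² = 7570;  (3·δs)² = 6080;  (δw)² = 7.84;  (3·δc)² = 795;  (δu)² = 2810
δS = √(17300) = 131

131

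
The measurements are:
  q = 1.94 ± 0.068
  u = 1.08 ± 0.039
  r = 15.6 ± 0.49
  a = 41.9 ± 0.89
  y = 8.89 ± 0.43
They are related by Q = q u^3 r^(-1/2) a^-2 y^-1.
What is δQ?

5.22e-06

Since Q is a product/quotient, work with relative uncertainties:
  (1·δq/q)² = (1×0.0351)² = 0.00123;  (3·δu/u)² = (3×0.0361)² = 0.0117;  (−½·δr/r)² = (-0.5×0.0314)² = 0.000247;  (-2·δa/a)² = (-2×0.0212)² = 0.00180;  (-1·δy/y)² = (-1×0.0484)² = 0.00234
δQ/Q = √(0.0174) = 0.132
Q = 3.96e-05, so δQ = 0.132 × 3.96e-05 = 5.22e-06.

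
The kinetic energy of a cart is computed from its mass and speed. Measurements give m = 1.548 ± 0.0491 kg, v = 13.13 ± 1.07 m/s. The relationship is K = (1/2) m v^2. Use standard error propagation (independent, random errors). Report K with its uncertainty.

Since K is a product/quotient, work with relative uncertainties:
  (1·δm/m)² = (1×0.0317)² = 0.00101;  (2·δv/v)² = (2×0.0815)² = 0.0266
δK/K = √(0.0276) = 0.166
K = 133.4 J, so δK = 0.166 × 133.4 = 22.2 J.

133.4 ± 22.2 J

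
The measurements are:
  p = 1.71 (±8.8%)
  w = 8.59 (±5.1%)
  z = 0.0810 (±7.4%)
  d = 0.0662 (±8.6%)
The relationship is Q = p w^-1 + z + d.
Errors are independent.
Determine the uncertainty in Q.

Let h = p·w^-1 = 0.199. δh/h = √((1·δp/p)² + (-1·δw/w)²) = √(0.00774 + 0.00260) = 0.102, so δh = 0.0202.
Q = h + z + d: δQ = √(δh² + δz² + δd²) = √(0.000410 + 3.59e-05 + 3.24e-05) = 0.0219

0.0219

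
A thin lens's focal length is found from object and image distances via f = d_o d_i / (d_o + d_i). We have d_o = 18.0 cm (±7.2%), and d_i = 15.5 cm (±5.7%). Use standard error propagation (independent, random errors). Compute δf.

∂f/∂d_o = (d_i/(d_o+d_i))² = 0.214;  ∂f/∂d_i = (d_o/(d_o+d_i))² = 0.289
δf = √((∂f/∂d_o · δd_o)² + (∂f/∂d_i · δd_i)²) = √(0.0770 + 0.0651) = 0.377 cm

0.377 cm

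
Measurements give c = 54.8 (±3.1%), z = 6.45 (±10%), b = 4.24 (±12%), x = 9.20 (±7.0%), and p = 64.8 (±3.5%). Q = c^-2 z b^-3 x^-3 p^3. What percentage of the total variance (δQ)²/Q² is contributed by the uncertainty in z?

(δQ/Q)² = (-2·δc/c)² + (1·δz/z)² + (-3·δb/b)² + (-3·δx/x)² + (3·δp/p)²
  c term: (-2×0.0310)² = 0.00384
  z term: (1×0.100)² = 0.0100
  b term: (-3×0.120)² = 0.130
  x term: (-3×0.0700)² = 0.0441
  p term: (3×0.0350)² = 0.0110
Total = 0.199. Share from z = 0.0100/0.199 = 0.0504.

5.04%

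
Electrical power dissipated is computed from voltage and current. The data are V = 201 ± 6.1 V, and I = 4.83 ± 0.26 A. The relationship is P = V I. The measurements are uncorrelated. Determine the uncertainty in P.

Since P is a product/quotient, work with relative uncertainties:
  (1·δV/V)² = (1×0.0303)² = 0.000921;  (1·δI/I)² = (1×0.0538)² = 0.00290
δP/P = √(0.00382) = 0.0618
P = 971 W, so δP = 0.0618 × 971 = 60.0 W.

60.0 W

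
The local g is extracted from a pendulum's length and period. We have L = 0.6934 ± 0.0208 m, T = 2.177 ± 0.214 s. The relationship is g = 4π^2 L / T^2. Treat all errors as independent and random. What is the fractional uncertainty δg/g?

For a monomial g ∝ L, T^-2, fractional errors add in quadrature:
  (1·δL/L)² = (1×0.0300)² = 0.000900;  (-2·δT/T)² = (-2×0.0983)² = 0.0387
δg/g = √(0.0396) = 0.199

0.199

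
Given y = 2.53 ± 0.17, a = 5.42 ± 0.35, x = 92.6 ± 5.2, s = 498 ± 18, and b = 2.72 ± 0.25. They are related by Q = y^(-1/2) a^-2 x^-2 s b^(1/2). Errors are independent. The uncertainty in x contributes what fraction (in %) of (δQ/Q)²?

(δQ/Q)² = (−½·δy/y)² + (-2·δa/a)² + (-2·δx/x)² + (1·δs/s)² + (½·δb/b)²
  y term: (-0.5×0.0672)² = 0.00113
  a term: (-2×0.0646)² = 0.0167
  x term: (-2×0.0562)² = 0.0126
  s term: (1×0.0361)² = 0.00131
  b term: (0.5×0.0919)² = 0.00211
Total = 0.0338. Share from x = 0.0126/0.0338 = 0.373.

37.3%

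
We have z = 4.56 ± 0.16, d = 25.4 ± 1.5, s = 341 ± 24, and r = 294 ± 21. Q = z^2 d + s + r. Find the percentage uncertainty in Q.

4.99%

Let p = z^2·d = 528. δp/p = √((2·δz/z)² + (1·δd/d)²) = √(0.00492 + 0.00349) = 0.0917, so δp = 48.4.
Q = p + s + r: δQ = √(δp² + δs² + δr²) = √(2350 + 576 + 441) = 58.0
Q = 1160, so δQ/Q = 58.0/1160 = 0.0499.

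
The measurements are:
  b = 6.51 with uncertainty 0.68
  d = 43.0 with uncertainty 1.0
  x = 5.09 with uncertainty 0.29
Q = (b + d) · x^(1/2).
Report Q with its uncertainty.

112 ± 4.19

Let u = b + d = 49.5. δu = √(δb² + δd²) = √(0.462 + 1.00) = 1.21, so δu/u = 0.0244.
Q is then a monomial in u, x:
δQ/Q = √((δu/u)² + (½·δx/x)²) = √(0.000597 + 0.000812) = 0.0375
Q = 112, so δQ = 0.0375 × 112 = 4.19.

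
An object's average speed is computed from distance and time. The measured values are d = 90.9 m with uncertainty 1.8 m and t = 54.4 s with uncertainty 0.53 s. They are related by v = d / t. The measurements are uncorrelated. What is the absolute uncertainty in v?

Products/powers → add relative errors in quadrature, weighted by exponent:
  (1·δd/d)² = (1×0.0198)² = 0.000392;  (-1·δt/t)² = (-1×0.00974)² = 9.49e-05
δv/v = √(0.000487) = 0.0221
v = 1.67 m/s, so δv = 0.0221 × 1.67 = 0.0369 m/s.

0.0369 m/s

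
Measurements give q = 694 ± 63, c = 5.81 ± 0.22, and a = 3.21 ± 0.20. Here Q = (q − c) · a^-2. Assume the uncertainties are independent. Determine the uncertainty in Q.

10.3

Let u = q − c = 688. δu = √(δq² + δc²) = √(3970 + 0.0484) = 63.0, so δu/u = 0.0915.
Q is then a monomial in u, a:
δQ/Q = √((δu/u)² + (-2·δa/a)²) = √(0.00838 + 0.0155) = 0.155
Q = 66.8, so δQ = 0.155 × 66.8 = 10.3.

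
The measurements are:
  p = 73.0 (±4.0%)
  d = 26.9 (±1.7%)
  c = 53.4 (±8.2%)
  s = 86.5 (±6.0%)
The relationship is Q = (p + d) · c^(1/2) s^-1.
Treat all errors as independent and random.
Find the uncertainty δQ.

Let u = p + d = 99.9. δu = √(δp² + δd²) = √(8.53 + 0.209) = 2.96, so δu/u = 0.0296.
Q is then a monomial in u, c, s:
δQ/Q = √((δu/u)² + (½·δc/c)² + (-1·δs/s)²) = √(0.000875 + 0.00168 + 0.00360) = 0.0785
Q = 8.44, so δQ = 0.0785 × 8.44 = 0.662.

0.662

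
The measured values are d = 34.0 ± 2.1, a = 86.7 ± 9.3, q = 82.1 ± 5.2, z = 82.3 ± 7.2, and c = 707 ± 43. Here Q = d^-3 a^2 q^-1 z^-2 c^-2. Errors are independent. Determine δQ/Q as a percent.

For a monomial Q ∝ d^-3, a^2, q^-1, z^-2, c^-2, fractional errors add in quadrature:
  (-3·δd/d)² = (-3×0.0618)² = 0.0343;  (2·δa/a)² = (2×0.107)² = 0.0460;  (-1·δq/q)² = (-1×0.0633)² = 0.00401;  (-2·δz/z)² = (-2×0.0875)² = 0.0306;  (-2·δc/c)² = (-2×0.0608)² = 0.0148
δQ/Q = √(0.130) = 0.360

36.0%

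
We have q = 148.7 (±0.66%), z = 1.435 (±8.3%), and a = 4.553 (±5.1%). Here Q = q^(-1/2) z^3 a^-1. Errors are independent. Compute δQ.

0.0135

Each factor contributes (exponent × relative error)² to (δQ/Q)²:
  (−½·δq/q)² = (-0.5×0.00660)² = 1.09e-05;  (3·δz/z)² = (3×0.0830)² = 0.0620;  (-1·δa/a)² = (-1×0.0510)² = 0.00260
δQ/Q = √(0.0646) = 0.254
Q = 0.05322, so δQ = 0.254 × 0.05322 = 0.0135.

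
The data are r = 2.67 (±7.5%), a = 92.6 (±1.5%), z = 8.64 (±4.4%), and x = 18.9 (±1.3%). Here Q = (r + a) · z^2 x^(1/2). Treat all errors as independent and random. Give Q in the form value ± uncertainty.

30900 ± 2770

Let u = r + a = 95.3. δu = √(δr² + δa²) = √(0.0401 + 1.93) = 1.40, so δu/u = 0.0147.
Q is then a monomial in u, z, x:
δQ/Q = √((δu/u)² + (2·δz/z)² + (½·δx/x)²) = √(0.000217 + 0.00774 + 4.23e-05) = 0.0895
Q = 30900, so δQ = 0.0895 × 30900 = 2770.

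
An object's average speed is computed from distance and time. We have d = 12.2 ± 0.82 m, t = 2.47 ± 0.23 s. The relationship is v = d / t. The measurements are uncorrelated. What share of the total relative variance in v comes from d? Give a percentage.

(δv/v)² = (1·δd/d)² + (-1·δt/t)²
  d term: (1×0.0672)² = 0.00452
  t term: (-1×0.0931)² = 0.00867
Total = 0.0132. Share from d = 0.00452/0.0132 = 0.343.

34.3%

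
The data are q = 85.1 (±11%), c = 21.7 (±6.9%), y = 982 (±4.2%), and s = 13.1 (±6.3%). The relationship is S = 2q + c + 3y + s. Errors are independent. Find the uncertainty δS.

For a sum/difference, combine absolute errors in quadrature:
  (2·δq)² = 351;  (δc)² = 2.24;  (3·δy)² = 15300;  (δs)² = 0.681
δS = √(15700) = 125

125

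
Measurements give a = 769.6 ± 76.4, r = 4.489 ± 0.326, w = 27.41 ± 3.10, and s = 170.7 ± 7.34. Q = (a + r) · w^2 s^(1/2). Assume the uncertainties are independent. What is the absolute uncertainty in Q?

1.88e+06

Let u = a + r = 774.1. δu = √(δa² + δr²) = √(5840 + 0.106) = 76.4, so δu/u = 0.0987.
Q is then a monomial in u, w, s:
δQ/Q = √((δu/u)² + (2·δw/w)² + (½·δs/s)²) = √(0.00974 + 0.0512 + 0.000462) = 0.248
Q = 7.598e+06, so δQ = 0.248 × 7.598e+06 = 1.88e+06.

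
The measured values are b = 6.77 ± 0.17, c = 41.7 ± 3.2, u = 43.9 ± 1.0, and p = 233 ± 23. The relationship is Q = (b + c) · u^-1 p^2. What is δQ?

12600

Let w = b + c = 48.5. δw = √(δb² + δc²) = √(0.0289 + 10.2) = 3.20, so δw/w = 0.0661.
Q is then a monomial in w, u, p:
δQ/Q = √((δw/w)² + (-1·δu/u)² + (2·δp/p)²) = √(0.00437 + 0.000519 + 0.0390) = 0.209
Q = 59900, so δQ = 0.209 × 59900 = 12600.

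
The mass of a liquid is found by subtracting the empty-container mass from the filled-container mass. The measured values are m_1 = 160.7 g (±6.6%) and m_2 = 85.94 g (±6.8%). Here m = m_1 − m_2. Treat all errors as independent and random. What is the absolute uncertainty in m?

12.1 g

For a sum/difference, combine absolute errors in quadrature:
  (δm_1)² = 112;  (δm_2)² = 34.2
δm = √(147) = 12.1 g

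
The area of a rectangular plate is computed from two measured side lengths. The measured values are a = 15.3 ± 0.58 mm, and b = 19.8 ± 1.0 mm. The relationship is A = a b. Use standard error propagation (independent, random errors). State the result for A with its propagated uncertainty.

A is a product of powers, so relative uncertainties combine in quadrature:
  (1·δa/a)² = (1×0.0379)² = 0.00144;  (1·δb/b)² = (1×0.0505)² = 0.00255
δA/A = √(0.00399) = 0.0631
A = 303 mm^2, so δA = 0.0631 × 303 = 19.1 mm^2.

303 ± 19.1 mm^2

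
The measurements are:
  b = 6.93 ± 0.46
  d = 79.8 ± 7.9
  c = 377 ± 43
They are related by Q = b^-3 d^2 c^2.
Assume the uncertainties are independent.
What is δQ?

For a monomial Q ∝ b^-3, d^2, c^2, fractional errors add in quadrature:
  (-3·δb/b)² = (-3×0.0664)² = 0.0397;  (2·δd/d)² = (2×0.0990)² = 0.0392;  (2·δc/c)² = (2×0.114)² = 0.0520
δQ/Q = √(0.131) = 0.362
Q = 2.72e+06, so δQ = 0.362 × 2.72e+06 = 9.84e+05.

9.84e+05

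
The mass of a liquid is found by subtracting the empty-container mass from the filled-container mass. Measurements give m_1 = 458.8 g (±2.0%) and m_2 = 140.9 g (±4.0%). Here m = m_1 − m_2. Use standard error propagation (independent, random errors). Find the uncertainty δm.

10.8 g

Absolute uncertainties add in quadrature for a linear combination:
  (δm_1)² = 84.2;  (δm_2)² = 31.8
δm = √(116) = 10.8 g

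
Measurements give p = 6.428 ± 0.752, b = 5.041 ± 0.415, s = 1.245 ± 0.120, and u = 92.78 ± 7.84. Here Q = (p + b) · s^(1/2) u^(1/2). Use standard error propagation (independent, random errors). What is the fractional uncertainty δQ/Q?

0.0986

Let w = p + b = 11.47. δw = √(δp² + δb²) = √(0.566 + 0.172) = 0.859, so δw/w = 0.0749.
Q is then a monomial in w, s, u:
δQ/Q = √((δw/w)² + (½·δs/s)² + (½·δu/u)²) = √(0.00561 + 0.00232 + 0.00179) = 0.0986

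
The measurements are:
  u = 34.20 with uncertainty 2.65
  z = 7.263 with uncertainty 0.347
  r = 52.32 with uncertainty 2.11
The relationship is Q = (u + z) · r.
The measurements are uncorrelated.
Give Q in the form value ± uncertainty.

2169 ± 165

Let w = u + z = 41.46. δw = √(δu² + δz²) = √(7.02 + 0.120) = 2.67, so δw/w = 0.0645.
Q is then a monomial in w, r:
δQ/Q = √((δw/w)² + (1·δr/r)²) = √(0.00415 + 0.00163) = 0.0760
Q = 2169, so δQ = 0.0760 × 2169 = 165.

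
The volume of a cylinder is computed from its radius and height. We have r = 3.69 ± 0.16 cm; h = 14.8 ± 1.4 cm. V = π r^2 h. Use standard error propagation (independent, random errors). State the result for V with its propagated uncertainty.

633 ± 81.2 cm^3

V is a product of powers, so relative uncertainties combine in quadrature:
  (2·δr/r)² = (2×0.0434)² = 0.00752;  (1·δh/h)² = (1×0.0946)² = 0.00895
δV/V = √(0.0165) = 0.128
V = 633 cm^3, so δV = 0.128 × 633 = 81.2 cm^3.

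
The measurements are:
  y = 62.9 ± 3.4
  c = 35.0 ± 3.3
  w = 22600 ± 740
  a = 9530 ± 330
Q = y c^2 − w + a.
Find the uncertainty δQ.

Let p = y·c^2 = 77100. δp/p = √((1·δy/y)² + (2·δc/c)²) = √(0.00292 + 0.0356) = 0.196, so δp = 15100.
Q = p − w + a: δQ = √(δp² + δw² + δa²) = √(2.28e+08 + 5.48e+05 + 1.09e+05) = 15100

15100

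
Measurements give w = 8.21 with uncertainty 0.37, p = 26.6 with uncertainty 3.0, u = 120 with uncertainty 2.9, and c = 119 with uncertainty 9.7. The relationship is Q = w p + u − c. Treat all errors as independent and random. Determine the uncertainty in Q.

28.4

Let h = w·p = 218. δh/h = √((1·δw/w)² + (1·δp/p)²) = √(0.00203 + 0.0127) = 0.121, so δh = 26.5.
Q = h + u − c: δQ = √(δh² + δu² + δc²) = √(704 + 8.41 + 94.1) = 28.4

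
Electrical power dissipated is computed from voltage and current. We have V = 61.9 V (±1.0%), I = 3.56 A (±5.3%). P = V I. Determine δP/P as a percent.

5.39%

P is a product of powers, so relative uncertainties combine in quadrature:
  (1·δV/V)² = (1×0.0100)² = 0.000100;  (1·δI/I)² = (1×0.0530)² = 0.00281
δP/P = √(0.00291) = 0.0539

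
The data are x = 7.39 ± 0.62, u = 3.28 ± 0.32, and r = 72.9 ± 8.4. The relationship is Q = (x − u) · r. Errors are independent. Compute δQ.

61.5

Let w = x − u = 4.11. δw = √(δx² + δu²) = √(0.384 + 0.102) = 0.698, so δw/w = 0.170.
Q is then a monomial in w, r:
δQ/Q = √((δw/w)² + (1·δr/r)²) = √(0.0288 + 0.0133) = 0.205
Q = 300, so δQ = 0.205 × 300 = 61.5.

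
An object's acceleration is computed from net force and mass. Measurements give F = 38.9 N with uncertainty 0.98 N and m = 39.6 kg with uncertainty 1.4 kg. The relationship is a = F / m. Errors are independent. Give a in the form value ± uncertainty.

0.982 ± 0.0426 m/s^2

For a monomial a ∝ F, m^-1, fractional errors add in quadrature:
  (1·δF/F)² = (1×0.0252)² = 0.000635;  (-1·δm/m)² = (-1×0.0354)² = 0.00125
δa/a = √(0.00188) = 0.0434
a = 0.982 m/s^2, so δa = 0.0434 × 0.982 = 0.0426 m/s^2.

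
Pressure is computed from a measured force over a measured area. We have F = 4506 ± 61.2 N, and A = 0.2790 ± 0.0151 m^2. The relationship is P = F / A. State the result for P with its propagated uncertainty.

Relative error in a monomial: (δP/P)² = Σ (nᵢ · δxᵢ/xᵢ)².
  (1·δF/F)² = (1×0.0136)² = 0.000184;  (-1·δA/A)² = (-1×0.0541)² = 0.00293
δP/P = √(0.00311) = 0.0558
P = 16150 Pa, so δP = 0.0558 × 16150 = 901 Pa.

16150 ± 901 Pa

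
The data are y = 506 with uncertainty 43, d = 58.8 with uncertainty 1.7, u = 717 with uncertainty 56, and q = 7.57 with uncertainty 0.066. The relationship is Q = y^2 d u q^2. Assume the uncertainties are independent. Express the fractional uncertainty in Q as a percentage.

19.0%

Products/powers → add relative errors in quadrature, weighted by exponent:
  (2·δy/y)² = (2×0.0850)² = 0.0289;  (1·δd/d)² = (1×0.0289)² = 0.000836;  (1·δu/u)² = (1×0.0781)² = 0.00610;  (2·δq/q)² = (2×0.00872)² = 0.000304
δQ/Q = √(0.0361) = 0.190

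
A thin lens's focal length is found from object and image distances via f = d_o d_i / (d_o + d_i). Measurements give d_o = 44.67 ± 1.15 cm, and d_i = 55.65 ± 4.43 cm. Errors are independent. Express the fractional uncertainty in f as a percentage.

3.82%

∂f/∂d_o = (d_i/(d_o+d_i))² = 0.308;  ∂f/∂d_i = (d_o/(d_o+d_i))² = 0.198
δf = √((∂f/∂d_o · δd_o)² + (∂f/∂d_i · δd_i)²) = √(0.125 + 0.771) = 0.947 cm
f = 24.78 cm, so δf/f = 0.947/24.78 = 0.0382.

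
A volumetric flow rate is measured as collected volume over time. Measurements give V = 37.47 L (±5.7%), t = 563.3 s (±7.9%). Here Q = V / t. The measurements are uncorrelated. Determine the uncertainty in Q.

0.00648 L/s

Since Q is a product/quotient, work with relative uncertainties:
  (1·δV/V)² = (1×0.0570)² = 0.00325;  (-1·δt/t)² = (-1×0.0790)² = 0.00624
δQ/Q = √(0.00949) = 0.0974
Q = 0.06652 L/s, so δQ = 0.0974 × 0.06652 = 0.00648 L/s.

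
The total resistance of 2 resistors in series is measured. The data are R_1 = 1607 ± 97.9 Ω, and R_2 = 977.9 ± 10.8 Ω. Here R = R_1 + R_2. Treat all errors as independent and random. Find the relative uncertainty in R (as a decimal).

0.0381

Each term contributes (cᵢ δxᵢ)² to (δR)²:
  (δR_1)² = 9580;  (δR_2)² = 117
δR = √(9700) = 98.5 Ω
R = 2585 Ω, so δR/R = 98.5/2585 = 0.0381.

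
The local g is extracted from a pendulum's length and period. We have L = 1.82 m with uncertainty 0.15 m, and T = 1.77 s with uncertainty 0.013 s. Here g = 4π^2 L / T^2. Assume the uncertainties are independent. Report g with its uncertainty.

22.9 ± 1.92 m/s^2

Since g is a product/quotient, work with relative uncertainties:
  (1·δL/L)² = (1×0.0824)² = 0.00679;  (-2·δT/T)² = (-2×0.00734)² = 0.000216
δg/g = √(0.00701) = 0.0837
g = 22.9 m/s^2, so δg = 0.0837 × 22.9 = 1.92 m/s^2.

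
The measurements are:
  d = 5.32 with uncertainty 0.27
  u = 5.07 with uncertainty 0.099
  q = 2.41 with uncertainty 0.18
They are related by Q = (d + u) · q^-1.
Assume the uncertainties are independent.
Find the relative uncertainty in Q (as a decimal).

Let w = d + u = 10.4. δw = √(δd² + δu²) = √(0.0729 + 0.00980) = 0.288, so δw/w = 0.0277.
Q is then a monomial in w, q:
δQ/Q = √((δw/w)² + (-1·δq/q)²) = √(0.000766 + 0.00558) = 0.0797

0.0797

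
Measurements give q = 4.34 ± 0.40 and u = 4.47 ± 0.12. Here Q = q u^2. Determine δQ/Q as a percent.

10.7%

Products/powers → add relative errors in quadrature, weighted by exponent:
  (1·δq/q)² = (1×0.0922)² = 0.00849;  (2·δu/u)² = (2×0.0268)² = 0.00288
δQ/Q = √(0.0114) = 0.107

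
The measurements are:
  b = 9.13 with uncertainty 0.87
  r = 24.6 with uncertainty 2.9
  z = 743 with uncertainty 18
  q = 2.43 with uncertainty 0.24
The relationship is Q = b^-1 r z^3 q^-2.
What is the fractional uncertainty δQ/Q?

Products/powers → add relative errors in quadrature, weighted by exponent:
  (-1·δb/b)² = (-1×0.0953)² = 0.00908;  (1·δr/r)² = (1×0.118)² = 0.0139;  (3·δz/z)² = (3×0.0242)² = 0.00528;  (-2·δq/q)² = (-2×0.0988)² = 0.0390
δQ/Q = √(0.0673) = 0.259

0.259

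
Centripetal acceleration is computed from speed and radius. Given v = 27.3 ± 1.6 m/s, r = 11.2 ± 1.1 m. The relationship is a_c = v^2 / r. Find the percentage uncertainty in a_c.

15.3%

Products/powers → add relative errors in quadrature, weighted by exponent:
  (2·δv/v)² = (2×0.0586)² = 0.0137;  (-1·δr/r)² = (-1×0.0982)² = 0.00965
δa_c/a_c = √(0.0234) = 0.153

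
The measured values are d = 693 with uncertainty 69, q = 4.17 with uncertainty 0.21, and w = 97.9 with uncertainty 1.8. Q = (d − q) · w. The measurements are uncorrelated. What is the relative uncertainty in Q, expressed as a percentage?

Let u = d − q = 689. δu = √(δd² + δq²) = √(4760 + 0.0441) = 69.0, so δu/u = 0.100.
Q is then a monomial in u, w:
δQ/Q = √((δu/u)² + (1·δw/w)²) = √(0.0100 + 0.000338) = 0.102

10.2%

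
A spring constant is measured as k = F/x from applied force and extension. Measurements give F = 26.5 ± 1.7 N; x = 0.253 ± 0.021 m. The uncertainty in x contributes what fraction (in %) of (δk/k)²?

62.6%

(δk/k)² = (1·δF/F)² + (-1·δx/x)²
  F term: (1×0.0642)² = 0.00412
  x term: (-1×0.0830)² = 0.00689
Total = 0.0110. Share from x = 0.00689/0.0110 = 0.626.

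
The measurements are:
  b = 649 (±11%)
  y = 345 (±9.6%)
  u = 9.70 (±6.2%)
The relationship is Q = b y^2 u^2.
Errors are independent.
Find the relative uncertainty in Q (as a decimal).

0.254

Relative error in a monomial: (δQ/Q)² = Σ (nᵢ · δxᵢ/xᵢ)².
  (1·δb/b)² = (1×0.110)² = 0.0121;  (2·δy/y)² = (2×0.0960)² = 0.0369;  (2·δu/u)² = (2×0.0620)² = 0.0154
δQ/Q = √(0.0643) = 0.254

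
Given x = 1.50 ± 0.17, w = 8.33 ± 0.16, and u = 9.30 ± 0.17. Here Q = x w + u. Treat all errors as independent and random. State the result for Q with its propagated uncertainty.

Let p = x·w = 12.5. δp/p = √((1·δx/x)² + (1·δw/w)²) = √(0.0128 + 0.000369) = 0.115, so δp = 1.44.
Q = p + u: δQ = √(δp² + δu²) = √(2.06 + 0.0289) = 1.45
Q = 21.8.

21.8 ± 1.45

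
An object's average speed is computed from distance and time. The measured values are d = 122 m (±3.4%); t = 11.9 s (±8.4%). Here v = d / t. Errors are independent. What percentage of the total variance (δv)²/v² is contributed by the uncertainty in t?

(δv/v)² = (1·δd/d)² + (-1·δt/t)²
  d term: (1×0.0340)² = 0.00116
  t term: (-1×0.0840)² = 0.00706
Total = 0.00821. Share from t = 0.00706/0.00821 = 0.859.

85.9%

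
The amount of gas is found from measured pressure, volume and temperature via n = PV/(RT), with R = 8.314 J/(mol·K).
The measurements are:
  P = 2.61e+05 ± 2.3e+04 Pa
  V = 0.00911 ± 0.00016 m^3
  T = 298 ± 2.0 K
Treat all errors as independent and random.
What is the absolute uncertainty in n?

Products/powers → add relative errors in quadrature, weighted by exponent:
  (1·δP/P)² = (1×0.0881)² = 0.00777;  (1·δV/V)² = (1×0.0176)² = 0.000308;  (-1·δT/T)² = (-1×0.00671)² = 4.5e-05
δn/n = √(0.00812) = 0.0901
n = 0.960 mol, so δn = 0.0901 × 0.960 = 0.0865 mol.

0.0865 mol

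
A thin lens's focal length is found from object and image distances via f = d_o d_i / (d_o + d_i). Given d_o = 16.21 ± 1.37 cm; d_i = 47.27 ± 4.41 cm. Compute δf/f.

∂f/∂d_o = (d_i/(d_o+d_i))² = 0.554;  ∂f/∂d_i = (d_o/(d_o+d_i))² = 0.0652
δf = √((∂f/∂d_o · δd_o)² + (∂f/∂d_i · δd_i)²) = √(0.577 + 0.0827) = 0.812 cm
f = 12.07 cm, so δf/f = 0.812/12.07 = 0.0673.

0.0673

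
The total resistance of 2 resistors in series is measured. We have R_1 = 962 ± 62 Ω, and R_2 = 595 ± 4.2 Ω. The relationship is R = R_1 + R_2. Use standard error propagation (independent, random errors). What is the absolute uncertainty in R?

62.1 Ω

For a sum/difference, combine absolute errors in quadrature:
  (δR_1)² = 3840;  (δR_2)² = 17.6
δR = √(3860) = 62.1 Ω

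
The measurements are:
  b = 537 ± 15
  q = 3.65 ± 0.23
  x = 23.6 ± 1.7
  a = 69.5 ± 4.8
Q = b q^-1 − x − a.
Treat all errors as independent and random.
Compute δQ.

Let p = b·q^-1 = 147. δp/p = √((1·δb/b)² + (-1·δq/q)²) = √(0.000780 + 0.00397) = 0.0689, so δp = 10.1.
Q = p − x − a: δQ = √(δp² + δx² + δa²) = √(103 + 2.89 + 23.0) = 11.3

11.3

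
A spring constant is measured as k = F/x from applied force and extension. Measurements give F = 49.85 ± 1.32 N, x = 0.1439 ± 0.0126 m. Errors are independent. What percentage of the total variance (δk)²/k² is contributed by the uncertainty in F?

8.38%

(δk/k)² = (1·δF/F)² + (-1·δx/x)²
  F term: (1×0.0265)² = 0.000701
  x term: (-1×0.0876)² = 0.00767
Total = 0.00837. Share from F = 0.000701/0.00837 = 0.0838.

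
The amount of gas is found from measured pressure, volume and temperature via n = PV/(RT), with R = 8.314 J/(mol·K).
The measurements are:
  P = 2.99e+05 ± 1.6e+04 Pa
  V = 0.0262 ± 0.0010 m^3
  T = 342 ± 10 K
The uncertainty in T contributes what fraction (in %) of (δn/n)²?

(δn/n)² = (1·δP/P)² + (1·δV/V)² + (-1·δT/T)²
  P term: (1×0.0535)² = 0.00286
  V term: (1×0.0382)² = 0.00146
  T term: (-1×0.0292)² = 0.000855
Total = 0.00518. Share from T = 0.000855/0.00518 = 0.165.

16.5%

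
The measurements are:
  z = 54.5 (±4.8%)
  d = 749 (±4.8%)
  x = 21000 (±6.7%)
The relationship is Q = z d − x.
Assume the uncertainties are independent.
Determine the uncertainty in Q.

3110

Let p = z·d = 40800. δp/p = √((1·δz/z)² + (1·δd/d)²) = √(0.00230 + 0.00230) = 0.0679, so δp = 2770.
Q = p − x: δQ = √(δp² + δx²) = √(7.68e+06 + 1.98e+06) = 3110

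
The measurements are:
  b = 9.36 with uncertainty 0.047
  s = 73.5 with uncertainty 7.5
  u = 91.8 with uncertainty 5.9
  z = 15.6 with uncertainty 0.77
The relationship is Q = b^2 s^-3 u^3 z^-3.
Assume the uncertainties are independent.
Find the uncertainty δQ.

0.0176

Since Q is a product/quotient, work with relative uncertainties:
  (2·δb/b)² = (2×0.00502)² = 0.000101;  (-3·δs/s)² = (-3×0.102)² = 0.0937;  (3·δu/u)² = (3×0.0643)² = 0.0372;  (-3·δz/z)² = (-3×0.0494)² = 0.0219
δQ/Q = √(0.153) = 0.391
Q = 0.0450, so δQ = 0.391 × 0.0450 = 0.0176.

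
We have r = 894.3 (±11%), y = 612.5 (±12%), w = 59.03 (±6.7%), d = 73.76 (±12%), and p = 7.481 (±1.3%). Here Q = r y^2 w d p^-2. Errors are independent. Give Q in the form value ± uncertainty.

(2.610 ± 0.780) × 10^10

Each factor contributes (exponent × relative error)² to (δQ/Q)²:
  (1·δr/r)² = (1×0.110)² = 0.0121;  (2·δy/y)² = (2×0.120)² = 0.0576;  (1·δw/w)² = (1×0.0670)² = 0.00449;  (1·δd/d)² = (1×0.120)² = 0.0144;  (-2·δp/p)² = (-2×0.0130)² = 0.000676
δQ/Q = √(0.0893) = 0.299
Q = 2.61e+10, so δQ = 0.299 × 2.61e+10 = 7.8e+09.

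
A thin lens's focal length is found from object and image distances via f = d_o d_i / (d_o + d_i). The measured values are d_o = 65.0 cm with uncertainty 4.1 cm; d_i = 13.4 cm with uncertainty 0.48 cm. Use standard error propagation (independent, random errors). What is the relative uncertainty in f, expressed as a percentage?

∂f/∂d_o = (d_i/(d_o+d_i))² = 0.0292;  ∂f/∂d_i = (d_o/(d_o+d_i))² = 0.687
δf = √((∂f/∂d_o · δd_o)² + (∂f/∂d_i · δd_i)²) = √(0.0143 + 0.109) = 0.351 cm
f = 11.1 cm, so δf/f = 0.351/11.1 = 0.0316.

3.16%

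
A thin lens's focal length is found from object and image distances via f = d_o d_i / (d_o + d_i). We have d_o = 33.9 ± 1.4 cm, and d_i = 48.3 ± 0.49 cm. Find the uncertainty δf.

0.491 cm

∂f/∂d_o = (d_i/(d_o+d_i))² = 0.345;  ∂f/∂d_i = (d_o/(d_o+d_i))² = 0.170
δf = √((∂f/∂d_o · δd_o)² + (∂f/∂d_i · δd_i)²) = √(0.234 + 0.00695) = 0.491 cm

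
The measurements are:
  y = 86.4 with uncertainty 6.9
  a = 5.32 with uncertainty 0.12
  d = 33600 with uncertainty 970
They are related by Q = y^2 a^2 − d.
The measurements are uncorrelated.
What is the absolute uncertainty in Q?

Let p = y^2·a^2 = 2.11e+05. δp/p = √((2·δy/y)² + (2·δa/a)²) = √(0.0255 + 0.00204) = 0.166, so δp = 35100.
Q = p − d: δQ = √(δp² + δd²) = √(1.23e+09 + 9.41e+05) = 35100

35100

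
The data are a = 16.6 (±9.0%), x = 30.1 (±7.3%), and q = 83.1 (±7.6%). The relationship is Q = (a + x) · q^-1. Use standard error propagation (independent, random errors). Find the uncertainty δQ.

0.0534

Let u = a + x = 46.7. δu = √(δa² + δx²) = √(2.23 + 4.83) = 2.66, so δu/u = 0.0569.
Q is then a monomial in u, q:
δQ/Q = √((δu/u)² + (-1·δq/q)²) = √(0.00324 + 0.00578) = 0.0949
Q = 0.562, so δQ = 0.0949 × 0.562 = 0.0534.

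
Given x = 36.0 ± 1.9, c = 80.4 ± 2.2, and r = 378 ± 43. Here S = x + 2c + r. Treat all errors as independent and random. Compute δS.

43.3

Sums and differences: (δS)² = Σ (cᵢ δxᵢ)².
  (δx)² = 3.61;  (2·δc)² = 19.4;  (δr)² = 1850
δS = √(1870) = 43.3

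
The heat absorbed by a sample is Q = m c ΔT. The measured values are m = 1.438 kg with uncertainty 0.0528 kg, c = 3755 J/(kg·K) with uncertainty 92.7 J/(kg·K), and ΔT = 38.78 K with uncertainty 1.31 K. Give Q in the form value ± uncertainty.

209400 ± 11700 J

Since Q is a product/quotient, work with relative uncertainties:
  (1·δm/m)² = (1×0.0367)² = 0.00135;  (1·δc/c)² = (1×0.0247)² = 0.000609;  (1·δΔT/ΔT)² = (1×0.0338)² = 0.00114
δQ/Q = √(0.00310) = 0.0557
Q = 209400 J, so δQ = 0.0557 × 209400 = 11700 J.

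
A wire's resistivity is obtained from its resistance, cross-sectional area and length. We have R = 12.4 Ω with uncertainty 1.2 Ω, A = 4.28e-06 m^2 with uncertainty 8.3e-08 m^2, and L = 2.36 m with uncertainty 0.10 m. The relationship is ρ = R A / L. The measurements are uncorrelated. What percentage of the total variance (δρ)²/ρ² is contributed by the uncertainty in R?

81.2%

(δρ/ρ)² = (1·δR/R)² + (1·δA/A)² + (-1·δL/L)²
  R term: (1×0.0968)² = 0.00937
  A term: (1×0.0194)² = 0.000376
  L term: (-1×0.0424)² = 0.00180
Total = 0.0115. Share from R = 0.00937/0.0115 = 0.812.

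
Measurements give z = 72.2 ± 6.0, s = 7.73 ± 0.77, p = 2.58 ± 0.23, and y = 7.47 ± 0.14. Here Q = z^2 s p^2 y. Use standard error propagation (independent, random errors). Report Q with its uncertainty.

For a monomial Q ∝ z^2, s, p^2, y, fractional errors add in quadrature:
  (2·δz/z)² = (2×0.0831)² = 0.0276;  (1·δs/s)² = (1×0.0996)² = 0.00992;  (2·δp/p)² = (2×0.0891)² = 0.0318;  (1·δy/y)² = (1×0.0187)² = 0.000351
δQ/Q = √(0.0697) = 0.264
Q = 2e+06, so δQ = 0.264 × 2e+06 = 5.29e+05.

(2.00 ± 0.529) × 10^6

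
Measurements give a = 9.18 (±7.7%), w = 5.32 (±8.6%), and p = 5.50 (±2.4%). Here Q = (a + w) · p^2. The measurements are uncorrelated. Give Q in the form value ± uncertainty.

Let u = a + w = 14.5. δu = √(δa² + δw²) = √(0.500 + 0.209) = 0.842, so δu/u = 0.0581.
Q is then a monomial in u, p:
δQ/Q = √((δu/u)² + (2·δp/p)²) = √(0.00337 + 0.00230) = 0.0753
Q = 439, so δQ = 0.0753 × 439 = 33.0.

439 ± 33.0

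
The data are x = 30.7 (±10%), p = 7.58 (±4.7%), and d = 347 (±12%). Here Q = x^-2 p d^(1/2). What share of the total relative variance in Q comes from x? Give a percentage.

87.3%

(δQ/Q)² = (-2·δx/x)² + (1·δp/p)² + (½·δd/d)²
  x term: (-2×0.100)² = 0.0400
  p term: (1×0.0470)² = 0.00221
  d term: (0.5×0.120)² = 0.00360
Total = 0.0458. Share from x = 0.0400/0.0458 = 0.873.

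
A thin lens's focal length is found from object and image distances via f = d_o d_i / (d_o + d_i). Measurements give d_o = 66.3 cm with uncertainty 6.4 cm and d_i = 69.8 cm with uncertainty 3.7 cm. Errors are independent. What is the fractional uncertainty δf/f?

0.0558

∂f/∂d_o = (d_i/(d_o+d_i))² = 0.263;  ∂f/∂d_i = (d_o/(d_o+d_i))² = 0.237
δf = √((∂f/∂d_o · δd_o)² + (∂f/∂d_i · δd_i)²) = √(2.83 + 0.771) = 1.90 cm
f = 34.0 cm, so δf/f = 1.90/34.0 = 0.0558.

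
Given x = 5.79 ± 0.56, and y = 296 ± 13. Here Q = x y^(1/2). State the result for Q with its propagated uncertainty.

Q is a product of powers, so relative uncertainties combine in quadrature:
  (1·δx/x)² = (1×0.0967)² = 0.00935;  (½·δy/y)² = (0.5×0.0439)² = 0.000482
δQ/Q = √(0.00984) = 0.0992
Q = 99.6, so δQ = 0.0992 × 99.6 = 9.88.

99.6 ± 9.88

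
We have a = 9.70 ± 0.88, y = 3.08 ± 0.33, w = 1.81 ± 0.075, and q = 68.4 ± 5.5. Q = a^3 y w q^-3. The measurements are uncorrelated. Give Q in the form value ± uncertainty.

Each factor contributes (exponent × relative error)² to (δQ/Q)²:
  (3·δa/a)² = (3×0.0907)² = 0.0741;  (1·δy/y)² = (1×0.107)² = 0.0115;  (1·δw/w)² = (1×0.0414)² = 0.00172;  (-3·δq/q)² = (-3×0.0804)² = 0.0582
δQ/Q = √(0.145) = 0.381
Q = 0.0159, so δQ = 0.381 × 0.0159 = 0.00606.

0.0159 ± 0.00606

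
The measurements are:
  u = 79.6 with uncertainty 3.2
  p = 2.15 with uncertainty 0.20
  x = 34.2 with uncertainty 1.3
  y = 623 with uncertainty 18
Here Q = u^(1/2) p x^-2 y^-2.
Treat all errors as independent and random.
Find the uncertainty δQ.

Products/powers → add relative errors in quadrature, weighted by exponent:
  (½·δu/u)² = (0.5×0.0402)² = 0.000404;  (1·δp/p)² = (1×0.0930)² = 0.00865;  (-2·δx/x)² = (-2×0.0380)² = 0.00578;  (-2·δy/y)² = (-2×0.0289)² = 0.00334
δQ/Q = √(0.0182) = 0.135
Q = 4.23e-08, so δQ = 0.135 × 4.23e-08 = 5.7e-09.

5.7e-09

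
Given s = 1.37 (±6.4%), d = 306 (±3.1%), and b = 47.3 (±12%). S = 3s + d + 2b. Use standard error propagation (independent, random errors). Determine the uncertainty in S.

14.8

Absolute uncertainties add in quadrature for a linear combination:
  (3·δs)² = 0.0692;  (δd)² = 90.0;  (2·δb)² = 129
δS = √(219) = 14.8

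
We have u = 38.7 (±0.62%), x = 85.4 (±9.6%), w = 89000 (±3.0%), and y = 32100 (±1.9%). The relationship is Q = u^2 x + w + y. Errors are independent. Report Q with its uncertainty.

Let p = u^2·x = 1.28e+05. δp/p = √((2·δu/u)² + (1·δx/x)²) = √(0.000154 + 0.00922) = 0.0968, so δp = 12400.
Q = p + w + y: δQ = √(δp² + δw² + δy²) = √(1.53e+08 + 7.13e+06 + 3.72e+05) = 12700
Q = 2.49e+05.

(2.49 ± 0.127) × 10^5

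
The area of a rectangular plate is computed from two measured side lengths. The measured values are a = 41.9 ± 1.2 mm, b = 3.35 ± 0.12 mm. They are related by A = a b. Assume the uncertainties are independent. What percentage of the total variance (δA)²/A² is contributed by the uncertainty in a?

39.0%

(δA/A)² = (1·δa/a)² + (1·δb/b)²
  a term: (1×0.0286)² = 0.000820
  b term: (1×0.0358)² = 0.00128
Total = 0.00210. Share from a = 0.000820/0.00210 = 0.390.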